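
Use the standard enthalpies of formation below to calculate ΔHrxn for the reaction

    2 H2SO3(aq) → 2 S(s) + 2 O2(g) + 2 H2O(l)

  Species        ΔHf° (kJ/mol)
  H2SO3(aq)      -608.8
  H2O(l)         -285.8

ΔH°rxn = Σ nΔHf°(products) − Σ nΔHf°(reactants).
Products: 2·(+0.0) + 2·(+0.0) + 2·(-285.8) = -571.6
Reactants: 2·(-608.8) = -1217.6
ΔHrxn = (-571.6) − (-1217.6) = 646.0 kJ/mol

ΔHrxn = 646.0 kJ/mol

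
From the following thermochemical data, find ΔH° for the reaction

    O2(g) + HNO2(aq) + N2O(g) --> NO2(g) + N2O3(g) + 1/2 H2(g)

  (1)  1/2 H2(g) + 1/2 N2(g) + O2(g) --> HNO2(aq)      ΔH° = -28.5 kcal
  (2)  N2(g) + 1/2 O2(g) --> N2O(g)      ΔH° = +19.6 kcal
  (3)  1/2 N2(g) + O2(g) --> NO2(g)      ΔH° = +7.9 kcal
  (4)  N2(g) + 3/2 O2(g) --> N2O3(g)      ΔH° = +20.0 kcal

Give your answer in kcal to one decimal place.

(1) reversed: +28.5 kcal
(2) reversed: -19.6 kcal
(3) as written: +7.9 kcal
(4) as written: +20.0 kcal
ΔH° = (-1)·(-28.5) + (-1)·(+19.6) + (1)·(+7.9) + (1)·(+20.0) = 36.8 kcal

ΔH° = 36.8 kcal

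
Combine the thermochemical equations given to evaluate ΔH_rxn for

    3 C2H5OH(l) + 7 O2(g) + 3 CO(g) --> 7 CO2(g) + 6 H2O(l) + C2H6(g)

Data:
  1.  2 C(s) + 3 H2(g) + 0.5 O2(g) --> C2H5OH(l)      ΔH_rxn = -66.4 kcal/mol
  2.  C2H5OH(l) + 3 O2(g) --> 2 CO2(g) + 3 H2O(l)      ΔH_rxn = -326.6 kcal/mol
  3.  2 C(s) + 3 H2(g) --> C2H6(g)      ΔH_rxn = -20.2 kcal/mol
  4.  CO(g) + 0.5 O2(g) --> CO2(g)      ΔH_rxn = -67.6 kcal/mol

ΔH_rxn = -809.8 kcal/mol

eq. 1 reversed: +66.4 kcal/mol
eq. 2 × 2 (×2 to match 6 H2O(l) in the target): (2)·(-326.6) = -653.2 kcal/mol
eq. 3 as written (C2H6(g) already on the product side): -20.2 kcal/mol
eq. 4 × 3 (×3 to match 3 CO(g) in the target): (3)·(-67.6) = -202.8 kcal/mol
By Hess's law, ΔH_rxn = (+66.4) + (-653.2) + (-20.2) + (-202.8) = -809.8 kcal/mol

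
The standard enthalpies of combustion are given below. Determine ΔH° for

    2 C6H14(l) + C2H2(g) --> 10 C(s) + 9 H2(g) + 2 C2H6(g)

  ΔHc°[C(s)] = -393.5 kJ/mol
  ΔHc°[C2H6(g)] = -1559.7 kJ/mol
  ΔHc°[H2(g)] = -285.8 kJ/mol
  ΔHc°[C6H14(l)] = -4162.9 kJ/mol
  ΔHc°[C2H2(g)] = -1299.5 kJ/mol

With combustion enthalpies, reactants minus products:
= [2·(-4162.9) + 1·(-1299.5)] − [10·(-393.5) + 9·(-285.8) + 2·(-1559.7)]
= 1.3 kJ/mol

ΔH° = 1.3 kJ/mol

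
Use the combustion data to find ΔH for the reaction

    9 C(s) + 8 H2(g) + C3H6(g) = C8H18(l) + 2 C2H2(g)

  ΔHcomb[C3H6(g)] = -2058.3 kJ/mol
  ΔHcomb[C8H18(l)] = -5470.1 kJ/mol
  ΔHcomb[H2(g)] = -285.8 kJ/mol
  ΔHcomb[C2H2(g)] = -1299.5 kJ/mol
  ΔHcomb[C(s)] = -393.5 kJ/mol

With combustion enthalpies, reactants minus products:
= [9·(-393.5) + 8·(-285.8) + 1·(-2058.3)] − [1·(-5470.1) + 2·(-1299.5)]
= 182.9 kJ/mol

ΔH = 182.9 kJ/mol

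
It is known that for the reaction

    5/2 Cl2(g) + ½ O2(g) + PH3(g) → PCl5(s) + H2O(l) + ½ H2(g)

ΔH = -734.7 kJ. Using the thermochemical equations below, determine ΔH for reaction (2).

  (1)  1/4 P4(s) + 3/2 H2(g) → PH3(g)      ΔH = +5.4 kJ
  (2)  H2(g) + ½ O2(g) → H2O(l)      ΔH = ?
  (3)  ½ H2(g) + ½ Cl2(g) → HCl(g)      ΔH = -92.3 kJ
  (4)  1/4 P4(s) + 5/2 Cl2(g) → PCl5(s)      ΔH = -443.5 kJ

(1) reversed: -5.4 kJ
(2) as written: contributes x
(3): not needed.
(4) as written: -443.5 kJ
-734.7 = (-5.4) + (-443.5) + x
x = (-734.7 − (-448.9)) / (1) = -285.8 kJ

ΔH = -285.8 kJ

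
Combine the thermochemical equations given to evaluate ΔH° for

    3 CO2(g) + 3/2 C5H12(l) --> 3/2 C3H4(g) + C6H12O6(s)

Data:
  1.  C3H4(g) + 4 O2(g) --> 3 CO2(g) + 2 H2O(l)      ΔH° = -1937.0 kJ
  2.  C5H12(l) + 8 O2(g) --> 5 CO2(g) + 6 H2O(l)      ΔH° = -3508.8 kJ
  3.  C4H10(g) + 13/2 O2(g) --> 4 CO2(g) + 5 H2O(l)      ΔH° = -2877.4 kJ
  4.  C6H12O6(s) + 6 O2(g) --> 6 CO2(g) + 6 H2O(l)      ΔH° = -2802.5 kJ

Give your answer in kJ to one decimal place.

eq. 1 reversed and × 3/2: (-3/2)·(-1937.0) = +2905.5 kJ
eq. 2 × 3/2: (3/2)·(-3508.8) = -5263.2 kJ
eq. 3: not needed.
eq. 4 reversed: +2802.5 kJ
Summing the manipulated equations, ΔH° = (-3/2)·(-1937.0) + (3/2)·(-3508.8) + (-1)·(-2802.5) = 444.8 kJ

ΔH° = 444.8 kJ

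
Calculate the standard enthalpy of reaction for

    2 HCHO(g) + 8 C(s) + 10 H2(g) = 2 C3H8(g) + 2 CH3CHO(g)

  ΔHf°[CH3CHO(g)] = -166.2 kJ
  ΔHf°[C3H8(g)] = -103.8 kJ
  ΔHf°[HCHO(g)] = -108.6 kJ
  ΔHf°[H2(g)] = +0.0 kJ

ΔH°rxn = Σ nΔHf°(products) − Σ nΔHf°(reactants).
Products: 2·(-103.8) + 2·(-166.2) = -540.0
Reactants: 2·(-108.6) + 8·(+0.0) + 10·(+0.0) = -217.2
ΔH°rxn = (-540.0) − (-217.2) = -322.8 kJ

ΔH°rxn = -322.8 kJ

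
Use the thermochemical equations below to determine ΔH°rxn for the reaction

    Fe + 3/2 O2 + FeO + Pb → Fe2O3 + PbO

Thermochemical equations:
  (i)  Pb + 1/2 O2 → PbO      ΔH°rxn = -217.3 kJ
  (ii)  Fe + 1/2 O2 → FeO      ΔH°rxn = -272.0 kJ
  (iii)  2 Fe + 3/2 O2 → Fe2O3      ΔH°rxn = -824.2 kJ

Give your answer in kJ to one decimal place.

ΔH°rxn = -769.5 kJ

(i) as written: -217.3 kJ
(ii) reversed: +272.0 kJ
(iii) as written: -824.2 kJ
By Hess's law, ΔH°rxn = (1)·(-217.3) + (-1)·(-272.0) + (1)·(-824.2) = -769.5 kJ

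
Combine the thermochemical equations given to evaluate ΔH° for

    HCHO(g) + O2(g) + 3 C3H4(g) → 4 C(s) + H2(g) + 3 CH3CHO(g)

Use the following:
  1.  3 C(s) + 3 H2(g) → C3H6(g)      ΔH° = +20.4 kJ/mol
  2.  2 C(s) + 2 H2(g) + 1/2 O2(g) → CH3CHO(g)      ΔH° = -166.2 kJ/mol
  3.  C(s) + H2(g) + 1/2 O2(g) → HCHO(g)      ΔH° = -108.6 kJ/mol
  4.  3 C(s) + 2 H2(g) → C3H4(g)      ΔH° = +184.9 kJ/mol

eq. 1: not needed (C3H6(g) appears nowhere else).
eq. 2 × 3 (×3 to match 3 CH3CHO(g) in the target): (3)·(-166.2) = -498.6 kJ/mol
eq. 3 reversed (HCHO(g) must end up as a reactant): +108.6 kJ/mol
eq. 4 reversed and × 3 (reverse to put C3H4(g) on the reactant side; scale by 3 for the 3 C3H4(g)): (-3)·(+184.9) = -554.7 kJ/mol
By Hess's law, ΔH° = (3)·(-166.2) + (-1)·(-108.6) + (-3)·(+184.9) = -944.7 kJ/mol

ΔH° = -944.7 kJ/mol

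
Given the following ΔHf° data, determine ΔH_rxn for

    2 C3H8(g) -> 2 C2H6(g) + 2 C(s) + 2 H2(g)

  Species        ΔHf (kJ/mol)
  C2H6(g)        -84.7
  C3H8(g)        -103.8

ΔH_rxn = 38.2 kJ/mol

Products: 2·(-84.7) + 2·(+0.0) + 2·(+0.0) = -169.4
Reactants: 2·(-103.8) = -207.6
ΔH_rxn = (-169.4) − (-207.6) = 38.2 kJ/mol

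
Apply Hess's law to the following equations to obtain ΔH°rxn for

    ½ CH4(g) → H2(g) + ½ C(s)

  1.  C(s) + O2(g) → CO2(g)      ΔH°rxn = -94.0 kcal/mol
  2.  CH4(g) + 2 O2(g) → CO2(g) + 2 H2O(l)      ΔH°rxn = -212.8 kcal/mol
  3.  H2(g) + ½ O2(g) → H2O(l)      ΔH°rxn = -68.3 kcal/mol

eq. 1 reversed and × 1/2: (-1/2)·(-94.0) = +47.0 kcal/mol
eq. 2 × 1/2: (1/2)·(-212.8) = -106.4 kcal/mol
eq. 3 reversed: +68.3 kcal/mol
ΔH°rxn = (-1/2)·(-94.0) + (1/2)·(-212.8) + (-1)·(-68.3) = 8.9 kcal/mol

ΔH°rxn = 8.9 kcal/mol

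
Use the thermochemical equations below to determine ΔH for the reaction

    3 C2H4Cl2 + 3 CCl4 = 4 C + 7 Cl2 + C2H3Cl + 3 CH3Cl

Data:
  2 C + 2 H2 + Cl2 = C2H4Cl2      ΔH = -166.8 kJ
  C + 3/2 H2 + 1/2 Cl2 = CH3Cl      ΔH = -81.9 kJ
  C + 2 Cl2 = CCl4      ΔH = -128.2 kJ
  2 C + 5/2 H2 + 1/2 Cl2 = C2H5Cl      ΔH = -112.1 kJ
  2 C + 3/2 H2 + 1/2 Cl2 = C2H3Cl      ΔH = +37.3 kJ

ΔH = 676.6 kJ

equation 1 reversed and × 3: (-3)·(-166.8) = +500.4 kJ
equation 2 × 3: (3)·(-81.9) = -245.7 kJ
equation 3 reversed and × 3: (-3)·(-128.2) = +384.6 kJ
equation 4: not needed.
equation 5 as written: +37.3 kJ
By Hess's law, ΔH = (+500.4) + (-245.7) + (+384.6) + (+37.3) = 676.6 kJ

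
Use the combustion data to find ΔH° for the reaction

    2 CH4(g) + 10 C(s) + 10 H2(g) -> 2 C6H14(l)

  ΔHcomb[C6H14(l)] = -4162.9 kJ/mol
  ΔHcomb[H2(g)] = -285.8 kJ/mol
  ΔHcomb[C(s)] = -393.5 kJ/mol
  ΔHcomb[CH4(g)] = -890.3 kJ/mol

ΔH° = -247.8 kJ/mol

With combustion enthalpies, reactants minus products:
= [2·(-890.3) + 10·(-393.5) + 10·(-285.8)] − [2·(-4162.9)]
= -247.8 kJ/mol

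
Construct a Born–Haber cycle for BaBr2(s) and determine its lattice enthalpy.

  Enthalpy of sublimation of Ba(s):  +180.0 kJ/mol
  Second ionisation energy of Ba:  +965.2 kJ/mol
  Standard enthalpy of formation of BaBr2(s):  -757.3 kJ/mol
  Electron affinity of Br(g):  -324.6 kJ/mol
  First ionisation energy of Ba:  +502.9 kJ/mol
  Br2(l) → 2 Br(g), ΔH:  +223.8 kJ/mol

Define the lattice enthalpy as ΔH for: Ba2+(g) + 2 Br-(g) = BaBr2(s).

U = -1980.0 kJ/mol

ΔHf° = 1·ΔHsub + 1·(ΣIE) + 1·D(Br2) + 2·EA + U
-757.3 = 1·(+180.0) + 1·(+1468.1) + 1·(+223.8) + 2·(-324.6) + U
U = -757.3 − (+1222.7) = -1980.0 kJ/mol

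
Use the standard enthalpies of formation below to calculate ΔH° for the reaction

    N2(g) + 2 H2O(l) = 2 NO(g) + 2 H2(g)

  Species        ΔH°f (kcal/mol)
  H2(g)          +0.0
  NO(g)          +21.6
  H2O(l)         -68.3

ΔH° = 179.8 kcal/mol

ΔH°rxn = Σ nΔHf°(products) − Σ nΔHf°(reactants).
Products: 2·(+21.6) + 2·(+0.0) = +43.2
Reactants: 1·(+0.0) + 2·(-68.3) = -136.6
ΔH° = (+43.2) − (-136.6) = 179.8 kcal/mol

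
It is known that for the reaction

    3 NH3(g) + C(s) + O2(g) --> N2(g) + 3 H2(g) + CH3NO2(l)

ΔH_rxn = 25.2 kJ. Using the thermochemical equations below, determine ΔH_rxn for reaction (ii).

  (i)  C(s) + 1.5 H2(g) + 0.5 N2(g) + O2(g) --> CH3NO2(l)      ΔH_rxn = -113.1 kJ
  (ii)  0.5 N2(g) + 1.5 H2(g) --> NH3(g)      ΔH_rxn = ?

ΔH_rxn = -46.1 kJ

(i) as written (CH3NO2(l) already on the product side): -113.1 kJ
(ii) reversed and × 3 (NH3(g) must end up as a reactant; scale by 3 for the 3 NH3(g)): contributes −3·x
+25.2 = (-113.1) − 3·x
x = (+25.2 − (-113.1)) / (-3) = -46.1 kJ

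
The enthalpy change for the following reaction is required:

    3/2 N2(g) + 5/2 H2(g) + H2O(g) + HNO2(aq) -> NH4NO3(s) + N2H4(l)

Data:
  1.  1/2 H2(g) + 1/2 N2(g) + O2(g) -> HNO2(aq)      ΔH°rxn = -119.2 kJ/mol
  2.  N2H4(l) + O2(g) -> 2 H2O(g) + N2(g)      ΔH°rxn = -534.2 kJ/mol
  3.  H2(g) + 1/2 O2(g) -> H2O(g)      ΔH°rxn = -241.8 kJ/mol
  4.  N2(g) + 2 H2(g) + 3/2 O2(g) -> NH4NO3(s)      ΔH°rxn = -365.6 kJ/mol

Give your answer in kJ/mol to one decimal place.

eq. 1 reversed: +119.2 kJ/mol
eq. 2 reversed: +534.2 kJ/mol
eq. 3 as written: -241.8 kJ/mol
eq. 4 as written: -365.6 kJ/mol
ΔH°rxn = (+119.2) + (+534.2) + (-241.8) + (-365.6) = 46.0 kJ/mol

ΔH°rxn = 46.0 kJ/mol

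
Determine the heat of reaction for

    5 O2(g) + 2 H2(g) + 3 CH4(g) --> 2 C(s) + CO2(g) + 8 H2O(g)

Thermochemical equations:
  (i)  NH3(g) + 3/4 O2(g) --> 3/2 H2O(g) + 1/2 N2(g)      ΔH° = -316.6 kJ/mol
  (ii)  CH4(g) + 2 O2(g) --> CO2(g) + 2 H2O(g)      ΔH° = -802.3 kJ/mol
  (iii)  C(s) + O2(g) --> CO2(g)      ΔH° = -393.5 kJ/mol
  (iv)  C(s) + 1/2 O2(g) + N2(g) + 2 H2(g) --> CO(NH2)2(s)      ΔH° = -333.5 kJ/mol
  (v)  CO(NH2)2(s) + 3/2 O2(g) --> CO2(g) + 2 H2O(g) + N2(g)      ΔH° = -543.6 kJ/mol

(i): not needed (NH3(g) appears nowhere else).
(ii) × 3 (×3 to match 3 CH4(g) in the target): (3)·(-802.3) = -2406.9 kJ/mol
(iii) reversed and × 3: (-3)·(-393.5) = +1180.5 kJ/mol
(iv) as written (H2(g) already on the reactant side): -333.5 kJ/mol
(v) as written: -543.6 kJ/mol
ΔH° = (3)·(-802.3) + (-3)·(-393.5) + (1)·(-333.5) + (1)·(-543.6) = -2103.5 kJ/mol

ΔH° = -2103.5 kJ/mol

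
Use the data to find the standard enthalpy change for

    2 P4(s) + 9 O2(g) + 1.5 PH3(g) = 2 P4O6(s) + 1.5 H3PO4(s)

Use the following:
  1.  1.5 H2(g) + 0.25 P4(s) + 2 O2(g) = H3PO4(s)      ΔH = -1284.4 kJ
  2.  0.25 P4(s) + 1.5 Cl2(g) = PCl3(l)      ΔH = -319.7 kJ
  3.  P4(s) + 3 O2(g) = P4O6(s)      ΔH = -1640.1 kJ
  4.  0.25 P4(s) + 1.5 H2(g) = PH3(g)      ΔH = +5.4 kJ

ΔH = -5214.9 kJ

eq. 1 × 3/2: (3/2)·(-1284.4) = -1926.6 kJ
eq. 2: not needed.
eq. 3 × 2: (2)·(-1640.1) = -3280.2 kJ
eq. 4 reversed and × 3/2: (-3/2)·(+5.4) = -8.1 kJ
Combining the equations, ΔH = (3/2)·(-1284.4) + (2)·(-1640.1) + (-3/2)·(+5.4) = -5214.9 kJ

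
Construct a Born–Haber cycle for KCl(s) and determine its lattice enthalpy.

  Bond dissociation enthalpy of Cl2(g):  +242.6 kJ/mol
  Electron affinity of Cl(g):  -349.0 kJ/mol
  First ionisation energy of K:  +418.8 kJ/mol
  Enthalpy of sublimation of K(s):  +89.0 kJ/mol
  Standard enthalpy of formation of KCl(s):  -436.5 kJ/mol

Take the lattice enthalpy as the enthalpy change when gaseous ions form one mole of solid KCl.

ΔHf° = 1·ΔHsub + 1·(ΣIE) + 1/2·D(Cl2) + 1·EA + U
-436.5 = 1·(+89.0) + 1·(+418.8) + 1/2·(+242.6) + 1·(-349.0) + U
U = -436.5 − (+280.1) = -716.6 kJ/mol

U = -716.6 kJ/mol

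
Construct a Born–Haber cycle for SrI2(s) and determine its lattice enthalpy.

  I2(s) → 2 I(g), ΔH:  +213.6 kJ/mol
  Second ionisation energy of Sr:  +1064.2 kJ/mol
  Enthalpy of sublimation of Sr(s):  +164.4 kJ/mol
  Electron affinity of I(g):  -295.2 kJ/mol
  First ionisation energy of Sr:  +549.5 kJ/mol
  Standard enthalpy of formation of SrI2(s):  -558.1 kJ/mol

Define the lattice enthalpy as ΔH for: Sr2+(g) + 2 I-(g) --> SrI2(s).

U = -1959.4 kJ/mol

ΔHf° = 1·ΔHsub + 1·(ΣIE) + 1·D(I2) + 2·EA + U
-558.1 = 1·(+164.4) + 1·(+1613.7) + 1·(+213.6) + 2·(-295.2) + U
U = -558.1 − (+1401.3) = -1959.4 kJ/mol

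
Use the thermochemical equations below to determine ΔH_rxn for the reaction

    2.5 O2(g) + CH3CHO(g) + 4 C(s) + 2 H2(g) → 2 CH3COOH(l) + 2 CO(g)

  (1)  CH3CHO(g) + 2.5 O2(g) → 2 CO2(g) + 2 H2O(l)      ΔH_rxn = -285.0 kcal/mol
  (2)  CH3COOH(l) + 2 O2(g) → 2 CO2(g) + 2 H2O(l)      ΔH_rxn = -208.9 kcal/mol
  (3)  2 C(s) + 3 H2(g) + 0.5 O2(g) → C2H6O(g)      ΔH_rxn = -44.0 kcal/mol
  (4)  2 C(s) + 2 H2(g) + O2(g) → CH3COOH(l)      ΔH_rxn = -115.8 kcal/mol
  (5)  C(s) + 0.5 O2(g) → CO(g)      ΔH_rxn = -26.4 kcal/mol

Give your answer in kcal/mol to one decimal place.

(1) as written (CH3CHO(g) already on the reactant side): -285.0 kcal/mol
(2) reversed: +208.9 kcal/mol
(3): not needed (C2H6O(g) appears nowhere else).
(4) as written: -115.8 kcal/mol
(5) × 2 (scale by 2 for the 2 CO(g)): (2)·(-26.4) = -52.8 kcal/mol
Summing the manipulated equations, ΔH_rxn = (-285.0) + (+208.9) + (-115.8) + (-52.8) = -244.7 kcal/mol

ΔH_rxn = -244.7 kcal/mol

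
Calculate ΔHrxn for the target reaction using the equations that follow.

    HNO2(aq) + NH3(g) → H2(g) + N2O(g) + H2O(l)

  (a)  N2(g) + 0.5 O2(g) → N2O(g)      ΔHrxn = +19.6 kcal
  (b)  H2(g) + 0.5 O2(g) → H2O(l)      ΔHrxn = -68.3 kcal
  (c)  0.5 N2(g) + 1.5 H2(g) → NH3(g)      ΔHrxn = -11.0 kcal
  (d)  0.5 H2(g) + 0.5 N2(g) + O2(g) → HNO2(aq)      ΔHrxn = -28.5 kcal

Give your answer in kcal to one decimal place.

ΔHrxn = -9.2 kcal

(a) as written: +19.6 kcal
(b) as written: -68.3 kcal
(c) reversed: +11.0 kcal
(d) reversed: +28.5 kcal
ΔHrxn = (+19.6) + (-68.3) + (+11.0) + (+28.5) = -9.2 kcal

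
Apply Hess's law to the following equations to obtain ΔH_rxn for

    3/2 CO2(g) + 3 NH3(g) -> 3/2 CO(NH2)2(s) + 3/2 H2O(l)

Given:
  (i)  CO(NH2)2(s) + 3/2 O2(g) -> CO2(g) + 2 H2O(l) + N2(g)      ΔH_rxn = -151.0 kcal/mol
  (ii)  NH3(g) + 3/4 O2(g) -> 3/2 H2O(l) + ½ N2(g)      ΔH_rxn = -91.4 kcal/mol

(i) reversed and × 3/2 (reverse to put CO(NH2)2(s) on the product side; scale by 3/2 for the 3/2 CO(NH2)2(s)): (-3/2)·(-151.0) = +226.5 kcal/mol
(ii) × 3 (scale by 3 for the 3 NH3(g)): (3)·(-91.4) = -274.2 kcal/mol
Summing the manipulated equations, ΔH_rxn = (+226.5) + (-274.2) = -47.7 kcal/mol

ΔH_rxn = -47.7 kcal/mol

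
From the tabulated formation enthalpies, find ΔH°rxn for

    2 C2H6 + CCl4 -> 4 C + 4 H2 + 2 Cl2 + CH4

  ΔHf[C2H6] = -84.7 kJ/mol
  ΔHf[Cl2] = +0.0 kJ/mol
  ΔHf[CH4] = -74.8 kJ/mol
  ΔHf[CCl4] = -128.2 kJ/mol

Products: 4·(+0.0) + 4·(+0.0) + 2·(+0.0) + 1·(-74.8) = -74.8
Reactants: 2·(-84.7) + 1·(-128.2) = -297.6
ΔH°rxn = (-74.8) − (-297.6) = 222.8 kJ/mol

ΔH°rxn = 222.8 kJ/mol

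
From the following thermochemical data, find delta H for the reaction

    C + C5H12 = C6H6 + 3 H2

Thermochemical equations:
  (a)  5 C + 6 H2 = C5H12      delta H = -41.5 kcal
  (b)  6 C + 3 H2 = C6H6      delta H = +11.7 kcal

(a) reversed: +41.5 kcal
(b) as written: +11.7 kcal
delta H = (-1)·(-41.5) + (1)·(+11.7) = 53.2 kcal

delta H = 53.2 kcal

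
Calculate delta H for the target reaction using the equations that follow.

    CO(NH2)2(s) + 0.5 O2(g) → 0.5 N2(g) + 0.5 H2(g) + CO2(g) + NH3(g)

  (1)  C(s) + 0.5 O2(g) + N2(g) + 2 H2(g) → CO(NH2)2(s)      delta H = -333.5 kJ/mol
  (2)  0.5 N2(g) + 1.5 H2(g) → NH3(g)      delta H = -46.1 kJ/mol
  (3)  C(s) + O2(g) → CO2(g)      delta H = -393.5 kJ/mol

(1) reversed (reverse to put CO(NH2)2(s) on the reactant side): +333.5 kJ/mol
(2) as written (NH3(g) already on the product side): -46.1 kJ/mol
(3) as written (CO2(g) already on the product side): -393.5 kJ/mol
By Hess's law, delta H = (-1)·(-333.5) + (1)·(-46.1) + (1)·(-393.5) = -106.1 kJ/mol

delta H = -106.1 kJ/mol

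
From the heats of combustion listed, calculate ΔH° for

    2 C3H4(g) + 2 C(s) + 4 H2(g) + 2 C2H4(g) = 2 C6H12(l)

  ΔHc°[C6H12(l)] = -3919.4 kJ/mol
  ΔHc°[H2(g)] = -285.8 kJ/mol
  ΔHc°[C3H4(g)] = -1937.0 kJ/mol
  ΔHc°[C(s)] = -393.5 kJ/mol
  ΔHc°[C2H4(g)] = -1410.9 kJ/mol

ΔH° = -787.2 kJ/mol

Using ΔH = Σ nΔHc°(reactants) − Σ nΔHc°(products):
= [2·(-1937.0) + 2·(-393.5) + 4·(-285.8) + 2·(-1410.9)] − [2·(-3919.4)]
= -787.2 kJ/mol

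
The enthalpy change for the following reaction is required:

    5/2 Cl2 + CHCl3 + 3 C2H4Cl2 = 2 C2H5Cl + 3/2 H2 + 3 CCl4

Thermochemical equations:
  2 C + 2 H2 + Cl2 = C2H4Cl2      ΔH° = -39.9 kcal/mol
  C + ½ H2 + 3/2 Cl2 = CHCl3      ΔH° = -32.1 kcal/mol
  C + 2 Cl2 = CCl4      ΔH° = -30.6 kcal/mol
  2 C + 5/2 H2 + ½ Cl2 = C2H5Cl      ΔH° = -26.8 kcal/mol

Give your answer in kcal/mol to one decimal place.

equation 1 reversed and × 3 (reverse to put C2H4Cl2 on the reactant side; scale by 3 for the 3 C2H4Cl2): (-3)·(-39.9) = +119.7 kcal/mol
equation 2 reversed (reverse to put CHCl3 on the reactant side): +32.1 kcal/mol
equation 3 × 3 (×3 to match 3 CCl4 in the target): (3)·(-30.6) = -91.8 kcal/mol
equation 4 × 2 (×2 to match 2 C2H5Cl in the target): (2)·(-26.8) = -53.6 kcal/mol
By Hess's law, ΔH° = (+119.7) + (+32.1) + (-91.8) + (-53.6) = 6.4 kcal/mol

ΔH° = 6.4 kcal/mol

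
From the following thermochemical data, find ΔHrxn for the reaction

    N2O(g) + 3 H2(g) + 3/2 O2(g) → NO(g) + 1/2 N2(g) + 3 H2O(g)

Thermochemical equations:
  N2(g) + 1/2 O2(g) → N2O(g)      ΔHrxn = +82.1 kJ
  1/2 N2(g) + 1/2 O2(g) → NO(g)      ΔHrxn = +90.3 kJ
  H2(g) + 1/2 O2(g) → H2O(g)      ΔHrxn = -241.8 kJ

equation 1 reversed: -82.1 kJ
equation 2 as written: +90.3 kJ
equation 3 × 3: (3)·(-241.8) = -725.4 kJ
Since enthalpy is a state function, ΔHrxn = (-1)·(+82.1) + (1)·(+90.3) + (3)·(-241.8) = -717.2 kJ

ΔHrxn = -717.2 kJ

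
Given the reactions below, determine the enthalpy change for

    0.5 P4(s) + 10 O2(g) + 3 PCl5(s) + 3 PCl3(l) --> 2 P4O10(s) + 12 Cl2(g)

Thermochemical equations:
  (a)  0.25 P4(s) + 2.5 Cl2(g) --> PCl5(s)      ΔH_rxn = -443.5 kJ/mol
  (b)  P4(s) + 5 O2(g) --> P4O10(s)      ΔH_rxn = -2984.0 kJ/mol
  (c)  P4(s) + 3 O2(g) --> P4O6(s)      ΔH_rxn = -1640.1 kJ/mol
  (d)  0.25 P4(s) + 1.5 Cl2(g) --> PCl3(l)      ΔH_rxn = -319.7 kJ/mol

(a) reversed and × 3: (-3)·(-443.5) = +1330.5 kJ/mol
(b) × 2: (2)·(-2984.0) = -5968.0 kJ/mol
(c): not needed.
(d) reversed and × 3: (-3)·(-319.7) = +959.1 kJ/mol
Summing the manipulated equations, ΔH_rxn = (-3)·(-443.5) + (2)·(-2984.0) + (-3)·(-319.7) = -3678.4 kJ/mol

ΔH_rxn = -3678.4 kJ/mol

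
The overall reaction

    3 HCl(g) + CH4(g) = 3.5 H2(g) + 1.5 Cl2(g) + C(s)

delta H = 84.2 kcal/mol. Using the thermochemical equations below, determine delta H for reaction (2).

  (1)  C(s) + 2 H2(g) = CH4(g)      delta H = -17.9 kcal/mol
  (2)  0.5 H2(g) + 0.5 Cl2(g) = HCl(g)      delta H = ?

delta H = -22.1 kcal/mol

(1) reversed (reverse to put CH4(g) on the reactant side): +17.9 kcal/mol
(2) reversed and × 3 (HCl(g) must end up as a reactant; scale by 3 for the 3 HCl(g)): contributes −3·x
+84.2 = (+17.9) − 3·x
x = (+84.2 − (+17.9)) / (-3) = -22.1 kcal/mol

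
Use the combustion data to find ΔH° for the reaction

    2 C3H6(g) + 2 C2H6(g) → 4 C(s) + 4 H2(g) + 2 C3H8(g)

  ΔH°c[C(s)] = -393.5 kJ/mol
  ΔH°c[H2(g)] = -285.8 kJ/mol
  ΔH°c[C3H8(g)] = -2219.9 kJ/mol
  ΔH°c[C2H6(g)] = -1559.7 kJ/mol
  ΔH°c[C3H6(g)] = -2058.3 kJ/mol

With combustion enthalpies, reactants minus products:
= [2·(-2058.3) + 2·(-1559.7)] − [4·(-393.5) + 4·(-285.8) + 2·(-2219.9)]
= -79.0 kJ/mol

ΔH° = -79.0 kJ/mol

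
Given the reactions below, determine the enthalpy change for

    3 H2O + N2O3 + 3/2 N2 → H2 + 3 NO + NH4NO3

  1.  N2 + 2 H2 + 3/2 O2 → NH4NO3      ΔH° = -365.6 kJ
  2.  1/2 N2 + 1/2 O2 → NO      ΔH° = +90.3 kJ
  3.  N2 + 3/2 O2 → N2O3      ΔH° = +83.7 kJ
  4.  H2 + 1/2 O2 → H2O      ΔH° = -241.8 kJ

eq. 1 as written: -365.6 kJ
eq. 2 × 3: (3)·(+90.3) = +270.9 kJ
eq. 3 reversed: -83.7 kJ
eq. 4 reversed and × 3: (-3)·(-241.8) = +725.4 kJ
Combining the equations, ΔH° = (1)·(-365.6) + (3)·(+90.3) + (-1)·(+83.7) + (-3)·(-241.8) = 547.0 kJ

ΔH° = 547.0 kJ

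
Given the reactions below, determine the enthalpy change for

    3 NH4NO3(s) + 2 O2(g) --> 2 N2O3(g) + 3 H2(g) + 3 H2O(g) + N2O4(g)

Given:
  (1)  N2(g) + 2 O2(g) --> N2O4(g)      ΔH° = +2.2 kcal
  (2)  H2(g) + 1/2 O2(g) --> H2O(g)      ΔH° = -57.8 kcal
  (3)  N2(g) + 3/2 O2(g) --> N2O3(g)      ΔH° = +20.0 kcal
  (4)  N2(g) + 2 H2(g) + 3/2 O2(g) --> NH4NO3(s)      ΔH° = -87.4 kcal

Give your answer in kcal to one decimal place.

ΔH° = 131.0 kcal

(1) as written: +2.2 kcal
(2) × 3: (3)·(-57.8) = -173.4 kcal
(3) × 2: (2)·(+20.0) = +40.0 kcal
(4) reversed and × 3: (-3)·(-87.4) = +262.2 kcal
ΔH° = (+2.2) + (-173.4) + (+40.0) + (+262.2) = 131.0 kcal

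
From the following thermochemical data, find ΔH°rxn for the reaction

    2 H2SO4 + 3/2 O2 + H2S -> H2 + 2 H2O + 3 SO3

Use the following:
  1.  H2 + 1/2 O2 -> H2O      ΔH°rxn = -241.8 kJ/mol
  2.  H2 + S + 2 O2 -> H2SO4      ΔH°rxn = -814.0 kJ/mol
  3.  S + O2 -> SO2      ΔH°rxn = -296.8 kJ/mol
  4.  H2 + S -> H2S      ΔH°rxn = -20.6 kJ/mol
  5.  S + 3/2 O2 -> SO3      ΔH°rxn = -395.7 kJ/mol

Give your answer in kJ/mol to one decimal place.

eq. 1 × 2 (scale by 2 for the 2 H2O): (2)·(-241.8) = -483.6 kJ/mol
eq. 2 reversed and × 2 (H2SO4 must end up as a reactant; scale by 2 for the 2 H2SO4): (-2)·(-814.0) = +1628.0 kJ/mol
eq. 3: not needed (SO2 appears nowhere else).
eq. 4 reversed (reverse to put H2S on the reactant side): +20.6 kJ/mol
eq. 5 × 3 (scale by 3 for the 3 SO3): (3)·(-395.7) = -1187.1 kJ/mol
ΔH°rxn = (-483.6) + (+1628.0) + (+20.6) + (-1187.1) = -22.1 kJ/mol

ΔH°rxn = -22.1 kJ/mol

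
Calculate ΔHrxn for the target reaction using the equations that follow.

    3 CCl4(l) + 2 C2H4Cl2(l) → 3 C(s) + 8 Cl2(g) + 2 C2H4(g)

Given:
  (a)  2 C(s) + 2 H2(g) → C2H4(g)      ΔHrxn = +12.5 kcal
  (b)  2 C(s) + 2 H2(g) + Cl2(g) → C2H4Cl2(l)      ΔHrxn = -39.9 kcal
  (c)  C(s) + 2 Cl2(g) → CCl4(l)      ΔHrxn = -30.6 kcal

(a) × 2: (2)·(+12.5) = +25.0 kcal
(b) reversed and × 2: (-2)·(-39.9) = +79.8 kcal
(c) reversed and × 3: (-3)·(-30.6) = +91.8 kcal
ΔHrxn = (2)·(+12.5) + (-2)·(-39.9) + (-3)·(-30.6) = 196.6 kcal

ΔHrxn = 196.6 kcal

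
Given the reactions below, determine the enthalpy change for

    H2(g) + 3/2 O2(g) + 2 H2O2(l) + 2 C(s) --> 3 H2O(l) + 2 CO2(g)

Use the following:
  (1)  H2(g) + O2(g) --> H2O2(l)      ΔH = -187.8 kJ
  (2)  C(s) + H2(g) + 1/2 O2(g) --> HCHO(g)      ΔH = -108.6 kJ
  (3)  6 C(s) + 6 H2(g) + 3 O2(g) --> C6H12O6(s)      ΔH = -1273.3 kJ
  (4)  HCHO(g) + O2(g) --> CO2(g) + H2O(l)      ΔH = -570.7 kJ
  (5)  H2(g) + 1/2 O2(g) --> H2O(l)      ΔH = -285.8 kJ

(1) reversed and × 2: (-2)·(-187.8) = +375.6 kJ
(2) × 2: (2)·(-108.6) = -217.2 kJ
(3): not needed.
(4) × 2: (2)·(-570.7) = -1141.4 kJ
(5) as written: -285.8 kJ
By Hess's law, ΔH = (-2)·(-187.8) + (2)·(-108.6) + (2)·(-570.7) + (1)·(-285.8) = -1268.8 kJ

ΔH = -1268.8 kJ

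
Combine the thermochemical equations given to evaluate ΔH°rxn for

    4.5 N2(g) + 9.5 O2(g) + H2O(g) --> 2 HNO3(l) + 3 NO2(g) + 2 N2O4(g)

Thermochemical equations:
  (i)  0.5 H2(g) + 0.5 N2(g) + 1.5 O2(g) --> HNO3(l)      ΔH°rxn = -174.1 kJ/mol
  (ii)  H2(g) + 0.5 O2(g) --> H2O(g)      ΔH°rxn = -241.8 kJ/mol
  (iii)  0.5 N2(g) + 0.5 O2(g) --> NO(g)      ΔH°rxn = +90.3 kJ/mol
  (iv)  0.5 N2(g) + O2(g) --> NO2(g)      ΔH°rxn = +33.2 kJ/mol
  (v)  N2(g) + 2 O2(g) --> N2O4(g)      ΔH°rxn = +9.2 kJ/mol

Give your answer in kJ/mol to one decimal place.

(i) × 2: (2)·(-174.1) = -348.2 kJ/mol
(ii) reversed: +241.8 kJ/mol
(iii): not needed.
(iv) × 3: (3)·(+33.2) = +99.6 kJ/mol
(v) × 2: (2)·(+9.2) = +18.4 kJ/mol
Since enthalpy is a state function, ΔH°rxn = (2)·(-174.1) + (-1)·(-241.8) + (3)·(+33.2) + (2)·(+9.2) = 11.6 kJ/mol

ΔH°rxn = 11.6 kJ/mol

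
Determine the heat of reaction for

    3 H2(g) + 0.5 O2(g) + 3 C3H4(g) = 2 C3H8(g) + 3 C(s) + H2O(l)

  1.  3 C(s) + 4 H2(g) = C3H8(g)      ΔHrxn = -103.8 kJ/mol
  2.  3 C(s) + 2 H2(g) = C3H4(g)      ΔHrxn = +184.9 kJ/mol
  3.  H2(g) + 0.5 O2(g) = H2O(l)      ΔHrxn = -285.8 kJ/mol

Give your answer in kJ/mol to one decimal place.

eq. 1 × 2: (2)·(-103.8) = -207.6 kJ/mol
eq. 2 reversed and × 3: (-3)·(+184.9) = -554.7 kJ/mol
eq. 3 as written: -285.8 kJ/mol
ΔHrxn = (2)·(-103.8) + (-3)·(+184.9) + (1)·(-285.8) = -1048.1 kJ/mol

ΔHrxn = -1048.1 kJ/mol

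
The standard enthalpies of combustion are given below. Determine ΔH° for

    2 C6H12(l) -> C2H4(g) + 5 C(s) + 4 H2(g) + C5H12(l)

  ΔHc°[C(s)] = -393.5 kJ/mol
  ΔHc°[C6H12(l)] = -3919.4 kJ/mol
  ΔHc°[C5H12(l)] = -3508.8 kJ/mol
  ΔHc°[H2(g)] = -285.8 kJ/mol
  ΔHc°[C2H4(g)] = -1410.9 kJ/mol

ΔH° = 191.6 kJ/mol

Using ΔH = Σ nΔHc°(reactants) − Σ nΔHc°(products):
= [2·(-3919.4)] − [1·(-1410.9) + 5·(-393.5) + 4·(-285.8) + 1·(-3508.8)]
= 191.6 kJ/mol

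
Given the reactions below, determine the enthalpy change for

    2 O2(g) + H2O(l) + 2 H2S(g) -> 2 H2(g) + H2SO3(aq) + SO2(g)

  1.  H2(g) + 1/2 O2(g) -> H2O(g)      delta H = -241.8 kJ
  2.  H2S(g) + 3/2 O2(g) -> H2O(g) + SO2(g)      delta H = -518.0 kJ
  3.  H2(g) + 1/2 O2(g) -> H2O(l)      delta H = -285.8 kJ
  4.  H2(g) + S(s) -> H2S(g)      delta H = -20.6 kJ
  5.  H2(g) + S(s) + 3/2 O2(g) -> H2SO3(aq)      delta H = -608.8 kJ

delta H = -578.6 kJ

eq. 1 reversed: +241.8 kJ
eq. 2 as written: -518.0 kJ
eq. 3 reversed: +285.8 kJ
eq. 4 reversed: +20.6 kJ
eq. 5 as written: -608.8 kJ
delta H = (-1)·(-241.8) + (1)·(-518.0) + (-1)·(-285.8) + (-1)·(-20.6) + (1)·(-608.8) = -578.6 kJ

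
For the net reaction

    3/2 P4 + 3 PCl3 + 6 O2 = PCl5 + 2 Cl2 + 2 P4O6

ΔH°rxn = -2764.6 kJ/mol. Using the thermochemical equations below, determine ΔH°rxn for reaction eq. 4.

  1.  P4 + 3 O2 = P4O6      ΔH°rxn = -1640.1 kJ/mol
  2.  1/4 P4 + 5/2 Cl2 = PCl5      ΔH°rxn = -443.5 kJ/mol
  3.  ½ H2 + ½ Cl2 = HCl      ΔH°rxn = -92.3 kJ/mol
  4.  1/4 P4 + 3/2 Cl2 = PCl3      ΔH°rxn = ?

ΔH°rxn = -319.7 kJ/mol

eq. 1 × 2: (2)·(-1640.1) = -3280.2 kJ/mol
eq. 2 as written: -443.5 kJ/mol
eq. 3: not needed.
eq. 4 reversed and × 3: contributes −3·x
-2764.6 = (-3280.2) + (-443.5) − 3·x
x = (-2764.6 − (-3723.7)) / (-3) = -319.7 kJ/mol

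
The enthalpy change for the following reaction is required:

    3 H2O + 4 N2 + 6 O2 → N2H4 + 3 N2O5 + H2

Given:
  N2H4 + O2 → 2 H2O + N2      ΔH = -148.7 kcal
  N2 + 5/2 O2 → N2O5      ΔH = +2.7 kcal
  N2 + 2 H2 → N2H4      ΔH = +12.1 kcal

ΔH = 225.1 kcal

equation 1 reversed and × 3/2: (-3/2)·(-148.7) = +223.05 kcal
equation 2 × 3: (3)·(+2.7) = +8.1 kcal
equation 3 reversed and × 1/2: (-1/2)·(+12.1) = -6.05 kcal
Since enthalpy is a state function, ΔH = (-3/2)·(-148.7) + (3)·(+2.7) + (-1/2)·(+12.1) = 225.1 kcal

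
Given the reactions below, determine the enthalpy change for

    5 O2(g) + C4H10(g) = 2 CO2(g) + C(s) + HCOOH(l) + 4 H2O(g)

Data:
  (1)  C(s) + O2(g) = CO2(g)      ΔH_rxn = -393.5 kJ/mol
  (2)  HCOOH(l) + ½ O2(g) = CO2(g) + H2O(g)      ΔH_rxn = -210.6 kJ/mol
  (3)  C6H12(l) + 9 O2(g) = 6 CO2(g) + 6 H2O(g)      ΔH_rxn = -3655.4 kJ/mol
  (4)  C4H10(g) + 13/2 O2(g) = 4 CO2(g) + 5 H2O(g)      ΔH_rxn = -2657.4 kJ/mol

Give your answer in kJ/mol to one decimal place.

(1) reversed (C(s) must end up as a product): +393.5 kJ/mol
(2) reversed (HCOOH(l) must end up as a product): +210.6 kJ/mol
(3): not needed (C6H12(l) appears nowhere else).
(4) as written (C4H10(g) already on the reactant side): -2657.4 kJ/mol
Since enthalpy is a state function, ΔH_rxn = (-1)·(-393.5) + (-1)·(-210.6) + (1)·(-2657.4) = -2053.3 kJ/mol

ΔH_rxn = -2053.3 kJ/mol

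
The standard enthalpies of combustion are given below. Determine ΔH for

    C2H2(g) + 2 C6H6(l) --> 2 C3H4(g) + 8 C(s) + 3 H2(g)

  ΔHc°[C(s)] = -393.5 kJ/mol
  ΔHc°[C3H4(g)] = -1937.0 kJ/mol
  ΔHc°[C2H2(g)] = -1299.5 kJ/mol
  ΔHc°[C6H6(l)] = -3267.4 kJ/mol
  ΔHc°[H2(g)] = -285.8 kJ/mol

ΔH = 45.1 kJ/mol

With combustion enthalpies, reactants minus products:
= [1·(-1299.5) + 2·(-3267.4)] − [2·(-1937.0) + 8·(-393.5) + 3·(-285.8)]
= 45.1 kJ/mol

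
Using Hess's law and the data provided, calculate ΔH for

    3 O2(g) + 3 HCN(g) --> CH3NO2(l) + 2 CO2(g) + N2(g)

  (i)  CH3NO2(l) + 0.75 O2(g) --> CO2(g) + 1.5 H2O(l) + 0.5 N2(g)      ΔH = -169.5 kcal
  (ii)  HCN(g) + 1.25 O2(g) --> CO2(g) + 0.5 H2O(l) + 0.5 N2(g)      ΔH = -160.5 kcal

ΔH = -312.0 kcal

(i) reversed: +169.5 kcal
(ii) × 3: (3)·(-160.5) = -481.5 kcal
ΔH = (+169.5) + (-481.5) = -312.0 kcal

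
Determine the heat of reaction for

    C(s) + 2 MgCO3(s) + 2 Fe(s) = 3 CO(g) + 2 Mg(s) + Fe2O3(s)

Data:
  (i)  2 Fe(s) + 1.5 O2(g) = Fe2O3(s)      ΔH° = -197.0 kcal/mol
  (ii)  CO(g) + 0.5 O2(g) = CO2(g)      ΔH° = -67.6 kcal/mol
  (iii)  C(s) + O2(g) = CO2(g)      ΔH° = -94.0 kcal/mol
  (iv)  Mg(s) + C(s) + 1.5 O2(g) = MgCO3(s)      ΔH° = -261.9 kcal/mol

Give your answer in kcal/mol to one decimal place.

ΔH° = 247.6 kcal/mol

(i) as written: -197.0 kcal/mol
(ii) reversed and × 3: (-3)·(-67.6) = +202.8 kcal/mol
(iii) × 3: (3)·(-94.0) = -282.0 kcal/mol
(iv) reversed and × 2: (-2)·(-261.9) = +523.8 kcal/mol
ΔH° = (-197.0) + (+202.8) + (-282.0) + (+523.8) = 247.6 kcal/mol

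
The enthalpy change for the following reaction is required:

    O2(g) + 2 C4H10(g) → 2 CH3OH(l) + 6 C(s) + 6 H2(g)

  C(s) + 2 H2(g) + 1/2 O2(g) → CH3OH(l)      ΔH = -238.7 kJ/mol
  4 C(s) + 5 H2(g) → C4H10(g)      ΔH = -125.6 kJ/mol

ΔH = -226.2 kJ/mol

equation 1 × 2 (scale by 2 for the 2 CH3OH(l)): (2)·(-238.7) = -477.4 kJ/mol
equation 2 reversed and × 2 (C4H10(g) must end up as a reactant; scale by 2 for the 2 C4H10(g)): (-2)·(-125.6) = +251.2 kJ/mol
ΔH = (-477.4) + (+251.2) = -226.2 kJ/mol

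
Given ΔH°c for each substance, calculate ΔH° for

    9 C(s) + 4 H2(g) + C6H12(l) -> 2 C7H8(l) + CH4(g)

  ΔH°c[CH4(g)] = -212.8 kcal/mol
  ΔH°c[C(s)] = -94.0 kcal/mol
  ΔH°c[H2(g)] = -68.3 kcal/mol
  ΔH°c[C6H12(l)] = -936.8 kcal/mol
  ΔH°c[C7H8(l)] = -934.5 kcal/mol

ΔH° = 25.8 kcal/mol

Using ΔH = Σ nΔHc°(reactants) − Σ nΔHc°(products):
= [9·(-94.0) + 4·(-68.3) + 1·(-936.8)] − [2·(-934.5) + 1·(-212.8)]
= 25.8 kcal/mol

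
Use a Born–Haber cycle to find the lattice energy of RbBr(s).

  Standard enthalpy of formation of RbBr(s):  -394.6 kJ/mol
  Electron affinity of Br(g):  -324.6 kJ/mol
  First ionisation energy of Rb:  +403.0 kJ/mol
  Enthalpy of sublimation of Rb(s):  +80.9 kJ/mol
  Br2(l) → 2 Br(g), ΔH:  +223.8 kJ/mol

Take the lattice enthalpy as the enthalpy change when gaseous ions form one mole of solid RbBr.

U = -665.8 kJ/mol

ΔHf° = 1·ΔHsub + 1·(ΣIE) + 1/2·D(Br2) + 1·EA + U
-394.6 = 1·(+80.9) + 1·(+403.0) + 1/2·(+223.8) + 1·(-324.6) + U
U = -394.6 − (+271.2) = -665.8 kJ/mol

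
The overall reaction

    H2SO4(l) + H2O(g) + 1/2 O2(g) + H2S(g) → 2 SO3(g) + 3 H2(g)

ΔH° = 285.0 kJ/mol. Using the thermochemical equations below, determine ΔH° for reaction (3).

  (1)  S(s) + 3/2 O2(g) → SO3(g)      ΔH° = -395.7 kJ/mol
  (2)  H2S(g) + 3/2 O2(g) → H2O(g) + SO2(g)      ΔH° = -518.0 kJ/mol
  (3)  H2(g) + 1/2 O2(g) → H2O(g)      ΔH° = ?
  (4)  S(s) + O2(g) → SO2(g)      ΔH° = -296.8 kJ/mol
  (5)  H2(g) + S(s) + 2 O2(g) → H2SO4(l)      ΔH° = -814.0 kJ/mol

ΔH° = -241.8 kJ/mol

(1) × 2 (×2 to match 2 SO3(g) in the target): (2)·(-395.7) = -791.4 kJ/mol
(2) as written (H2S(g) already on the reactant side): -518.0 kJ/mol
(3) reversed and × 2: contributes −2·x
(4) reversed: +296.8 kJ/mol
(5) reversed (reverse to put H2SO4(l) on the reactant side): +814.0 kJ/mol
+285.0 = (-791.4) + (-518.0) + (+296.8) + (+814.0) − 2·x
x = (+285.0 − (-198.6)) / (-2) = -241.8 kJ/mol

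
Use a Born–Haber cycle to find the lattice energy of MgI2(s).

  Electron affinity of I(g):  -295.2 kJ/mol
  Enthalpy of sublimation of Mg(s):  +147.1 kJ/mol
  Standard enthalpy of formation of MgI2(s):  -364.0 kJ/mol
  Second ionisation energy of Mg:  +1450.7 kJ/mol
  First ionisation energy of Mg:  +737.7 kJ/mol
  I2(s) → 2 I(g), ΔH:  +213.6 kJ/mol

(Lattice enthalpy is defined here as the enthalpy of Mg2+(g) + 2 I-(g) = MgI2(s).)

ΔHf° = 1·ΔHsub + 1·(ΣIE) + 1·D(I2) + 2·EA + U
-364.0 = 1·(+147.1) + 1·(+2188.4) + 1·(+213.6) + 2·(-295.2) + U
U = -364.0 − (+1958.7) = -2322.7 kJ/mol

U = -2322.7 kJ/mol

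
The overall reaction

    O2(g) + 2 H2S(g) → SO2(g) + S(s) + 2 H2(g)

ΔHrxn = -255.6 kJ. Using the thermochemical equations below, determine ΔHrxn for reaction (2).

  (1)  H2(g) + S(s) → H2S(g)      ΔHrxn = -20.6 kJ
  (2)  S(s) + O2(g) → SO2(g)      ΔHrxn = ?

(1) reversed and × 2: (-2)·(-20.6) = +41.2 kJ
(2) as written: contributes x
-255.6 = (+41.2) + x
x = (-255.6 − (+41.2)) / (1) = -296.8 kJ

ΔHrxn = -296.8 kJ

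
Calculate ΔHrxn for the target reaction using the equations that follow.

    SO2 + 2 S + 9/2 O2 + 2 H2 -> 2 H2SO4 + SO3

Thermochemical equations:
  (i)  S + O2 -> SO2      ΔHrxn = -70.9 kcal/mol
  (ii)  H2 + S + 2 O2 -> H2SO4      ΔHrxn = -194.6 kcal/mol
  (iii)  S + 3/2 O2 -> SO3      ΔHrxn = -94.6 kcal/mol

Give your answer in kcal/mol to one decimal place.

(i) reversed (SO2 must end up as a reactant): +70.9 kcal/mol
(ii) × 2 (×2 to match 2 H2SO4 in the target): (2)·(-194.6) = -389.2 kcal/mol
(iii) as written (SO3 already on the product side): -94.6 kcal/mol
Combining the equations, ΔHrxn = (-1)·(-70.9) + (2)·(-194.6) + (1)·(-94.6) = -412.9 kcal/mol

ΔHrxn = -412.9 kcal/mol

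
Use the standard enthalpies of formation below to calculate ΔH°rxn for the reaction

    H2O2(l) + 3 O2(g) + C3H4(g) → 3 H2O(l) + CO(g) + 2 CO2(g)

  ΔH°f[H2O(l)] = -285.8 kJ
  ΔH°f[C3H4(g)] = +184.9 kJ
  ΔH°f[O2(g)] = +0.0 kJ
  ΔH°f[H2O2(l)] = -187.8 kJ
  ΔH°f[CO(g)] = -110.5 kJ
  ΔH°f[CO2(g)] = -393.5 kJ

Products: 3·(-285.8) + 1·(-110.5) + 2·(-393.5) = -1754.9
Reactants: 1·(-187.8) + 3·(+0.0) + 1·(+184.9) = -2.9
ΔH°rxn = (-1754.9) − (-2.9) = -1752.0 kJ

ΔH°rxn = -1752.0 kJ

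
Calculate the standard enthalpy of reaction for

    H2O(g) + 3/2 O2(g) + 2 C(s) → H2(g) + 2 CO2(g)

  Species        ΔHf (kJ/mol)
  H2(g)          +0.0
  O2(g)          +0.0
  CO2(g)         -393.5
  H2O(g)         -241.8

Products: 1·(+0.0) + 2·(-393.5) = -787.0
Reactants: 1·(-241.8) + 3/2·(+0.0) + 2·(+0.0) = -241.8
ΔH° = (-787.0) − (-241.8) = -545.2 kJ/mol

ΔH° = -545.2 kJ/mol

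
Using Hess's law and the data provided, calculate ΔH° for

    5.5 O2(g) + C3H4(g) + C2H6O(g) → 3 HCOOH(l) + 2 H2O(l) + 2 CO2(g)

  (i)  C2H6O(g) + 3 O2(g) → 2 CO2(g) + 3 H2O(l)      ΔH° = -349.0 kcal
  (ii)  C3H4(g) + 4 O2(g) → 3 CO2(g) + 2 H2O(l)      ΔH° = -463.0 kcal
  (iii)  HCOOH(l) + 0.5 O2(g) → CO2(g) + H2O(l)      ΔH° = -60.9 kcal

(i) as written: -349.0 kcal
(ii) as written: -463.0 kcal
(iii) reversed and × 3: (-3)·(-60.9) = +182.7 kcal
ΔH° = (1)·(-349.0) + (1)·(-463.0) + (-3)·(-60.9) = -629.3 kcal

ΔH° = -629.3 kcal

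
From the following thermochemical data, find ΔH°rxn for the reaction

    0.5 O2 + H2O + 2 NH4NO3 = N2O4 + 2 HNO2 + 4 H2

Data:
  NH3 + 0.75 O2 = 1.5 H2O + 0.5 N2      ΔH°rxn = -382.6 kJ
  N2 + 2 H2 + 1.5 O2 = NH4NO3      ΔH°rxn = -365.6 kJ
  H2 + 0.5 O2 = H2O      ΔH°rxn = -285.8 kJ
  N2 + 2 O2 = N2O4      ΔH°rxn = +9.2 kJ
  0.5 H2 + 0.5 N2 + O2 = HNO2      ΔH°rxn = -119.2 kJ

ΔH°rxn = 787.8 kJ

equation 1: not needed (NH3 appears nowhere else).
equation 2 reversed and × 2 (NH4NO3 must end up as a reactant; ×2 to match 2 NH4NO3 in the target): (-2)·(-365.6) = +731.2 kJ
equation 3 reversed: +285.8 kJ
equation 4 as written (N2O4 already on the product side): +9.2 kJ
equation 5 × 2 (×2 to match 2 HNO2 in the target): (2)·(-119.2) = -238.4 kJ
ΔH°rxn = (+731.2) + (+285.8) + (+9.2) + (-238.4) = 787.8 kJ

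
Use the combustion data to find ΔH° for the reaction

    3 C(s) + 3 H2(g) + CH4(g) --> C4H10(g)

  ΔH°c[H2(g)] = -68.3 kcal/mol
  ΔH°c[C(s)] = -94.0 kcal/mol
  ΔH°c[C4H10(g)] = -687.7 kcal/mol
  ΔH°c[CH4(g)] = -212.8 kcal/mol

Using ΔH = Σ nΔHc°(reactants) − Σ nΔHc°(products):
= [3·(-94.0) + 3·(-68.3) + 1·(-212.8)] − [1·(-687.7)]
= -12.0 kcal/mol

ΔH° = -12.0 kcal/mol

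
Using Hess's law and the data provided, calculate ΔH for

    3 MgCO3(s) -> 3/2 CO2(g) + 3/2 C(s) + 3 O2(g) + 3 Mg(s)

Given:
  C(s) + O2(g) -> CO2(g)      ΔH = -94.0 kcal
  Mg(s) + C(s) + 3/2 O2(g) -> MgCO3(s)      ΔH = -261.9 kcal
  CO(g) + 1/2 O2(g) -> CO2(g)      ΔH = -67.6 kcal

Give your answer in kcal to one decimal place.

equation 1 × 3/2: (3/2)·(-94.0) = -141.0 kcal
equation 2 reversed and × 3: (-3)·(-261.9) = +785.7 kcal
equation 3: not needed.
ΔH = (3/2)·(-94.0) + (-3)·(-261.9) = 644.7 kcal

ΔH = 644.7 kcal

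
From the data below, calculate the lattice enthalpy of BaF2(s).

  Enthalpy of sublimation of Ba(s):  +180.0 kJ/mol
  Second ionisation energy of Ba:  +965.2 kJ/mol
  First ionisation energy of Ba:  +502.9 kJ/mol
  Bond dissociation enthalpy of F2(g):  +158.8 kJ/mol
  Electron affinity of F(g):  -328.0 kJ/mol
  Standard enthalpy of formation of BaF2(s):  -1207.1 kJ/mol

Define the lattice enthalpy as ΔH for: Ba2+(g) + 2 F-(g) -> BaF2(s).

ΔHf° = 1·ΔHsub + 1·(ΣIE) + 1·D(F2) + 2·EA + U
-1207.1 = 1·(+180.0) + 1·(+1468.1) + 1·(+158.8) + 2·(-328.0) + U
U = -1207.1 − (+1150.9) = -2358.0 kJ/mol

U = -2358.0 kJ/mol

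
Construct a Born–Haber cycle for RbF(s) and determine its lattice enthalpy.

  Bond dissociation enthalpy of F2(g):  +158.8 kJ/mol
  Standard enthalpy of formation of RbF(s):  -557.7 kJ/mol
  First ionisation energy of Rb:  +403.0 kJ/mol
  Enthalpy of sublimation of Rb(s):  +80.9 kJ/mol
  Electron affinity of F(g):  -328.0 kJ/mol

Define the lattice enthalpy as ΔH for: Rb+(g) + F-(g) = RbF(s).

U = -793.0 kJ/mol

ΔHf° = 1·ΔHsub + 1·(ΣIE) + 1/2·D(F2) + 1·EA + U
-557.7 = 1·(+80.9) + 1·(+403.0) + 1/2·(+158.8) + 1·(-328.0) + U
U = -557.7 − (+235.3) = -793.0 kJ/mol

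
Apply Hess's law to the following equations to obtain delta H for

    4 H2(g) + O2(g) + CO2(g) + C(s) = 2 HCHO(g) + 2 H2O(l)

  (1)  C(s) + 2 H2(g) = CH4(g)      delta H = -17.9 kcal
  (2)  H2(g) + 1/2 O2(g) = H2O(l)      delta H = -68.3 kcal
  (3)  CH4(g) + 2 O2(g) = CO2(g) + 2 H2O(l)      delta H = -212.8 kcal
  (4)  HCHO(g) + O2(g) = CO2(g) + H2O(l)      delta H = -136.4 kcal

delta H = -94.5 kcal

(1) as written: -17.9 kcal
(2) × 2: (2)·(-68.3) = -136.6 kcal
(3) as written: -212.8 kcal
(4) reversed and × 2: (-2)·(-136.4) = +272.8 kcal
delta H = (-17.9) + (-136.6) + (-212.8) + (+272.8) = -94.5 kcal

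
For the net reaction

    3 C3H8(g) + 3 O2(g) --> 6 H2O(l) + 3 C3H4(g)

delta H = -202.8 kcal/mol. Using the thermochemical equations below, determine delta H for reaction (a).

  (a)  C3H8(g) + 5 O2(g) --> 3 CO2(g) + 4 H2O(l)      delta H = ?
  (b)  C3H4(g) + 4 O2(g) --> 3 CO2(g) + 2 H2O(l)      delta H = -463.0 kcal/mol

(a) × 3: contributes 3·x
(b) reversed and × 3: (-3)·(-463.0) = +1389.0 kcal/mol
-202.8 = (+1389.0) + 3·x
x = (-202.8 − (+1389.0)) / (3) = -530.6 kcal/mol

delta H = -530.6 kcal/mol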